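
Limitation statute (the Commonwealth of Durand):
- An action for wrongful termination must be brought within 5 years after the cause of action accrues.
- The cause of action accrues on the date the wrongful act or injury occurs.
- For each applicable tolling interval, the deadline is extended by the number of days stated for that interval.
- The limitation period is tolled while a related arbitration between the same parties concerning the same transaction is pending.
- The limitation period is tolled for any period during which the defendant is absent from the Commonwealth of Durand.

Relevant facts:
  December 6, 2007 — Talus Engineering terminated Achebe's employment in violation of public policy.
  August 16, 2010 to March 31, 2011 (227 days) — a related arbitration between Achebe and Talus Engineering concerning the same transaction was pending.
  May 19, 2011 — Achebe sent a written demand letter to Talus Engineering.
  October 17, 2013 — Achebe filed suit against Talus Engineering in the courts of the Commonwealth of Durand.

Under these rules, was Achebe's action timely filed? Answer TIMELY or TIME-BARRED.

The cause of action accrued on December 6, 2007, the date of the act.
5 years from December 6, 2007 is December 6, 2012.
Because the pending related arbitration ran from August 16, 2010 to March 31, 2011, the deadline is extended by 227 days to July 21, 2013.
Nothing else in the chronology tolls or restarts the period.
Achebe filed on October 17, 2013, after the July 21, 2013 deadline, so the action is time-barred.

TIME-BARRED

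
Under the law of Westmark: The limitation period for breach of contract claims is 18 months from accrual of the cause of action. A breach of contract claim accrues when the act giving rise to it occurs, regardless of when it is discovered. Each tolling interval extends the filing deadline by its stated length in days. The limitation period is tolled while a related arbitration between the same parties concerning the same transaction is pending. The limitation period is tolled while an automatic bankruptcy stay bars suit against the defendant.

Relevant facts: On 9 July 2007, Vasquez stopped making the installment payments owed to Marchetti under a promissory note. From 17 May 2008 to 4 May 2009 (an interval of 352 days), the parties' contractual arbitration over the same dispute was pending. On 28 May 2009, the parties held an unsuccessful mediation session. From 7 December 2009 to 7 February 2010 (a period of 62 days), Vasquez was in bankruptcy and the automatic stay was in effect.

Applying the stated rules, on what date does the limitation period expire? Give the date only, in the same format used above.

27 February 2010

The claim accrued on 9 July 2007, when the wrongful act occurred.
18 months from 9 July 2007 is 9 January 2009.
Because the pending related arbitration ran from 17 May 2008 to 4 May 2009, the deadline is extended by 352 days to 27 December 2009.
Because the automatic bankruptcy stay ran from 7 December 2009 to 7 February 2010, the deadline is extended by 62 days to 27 February 2010.
None of the other events listed affects the running of the period under the stated rules.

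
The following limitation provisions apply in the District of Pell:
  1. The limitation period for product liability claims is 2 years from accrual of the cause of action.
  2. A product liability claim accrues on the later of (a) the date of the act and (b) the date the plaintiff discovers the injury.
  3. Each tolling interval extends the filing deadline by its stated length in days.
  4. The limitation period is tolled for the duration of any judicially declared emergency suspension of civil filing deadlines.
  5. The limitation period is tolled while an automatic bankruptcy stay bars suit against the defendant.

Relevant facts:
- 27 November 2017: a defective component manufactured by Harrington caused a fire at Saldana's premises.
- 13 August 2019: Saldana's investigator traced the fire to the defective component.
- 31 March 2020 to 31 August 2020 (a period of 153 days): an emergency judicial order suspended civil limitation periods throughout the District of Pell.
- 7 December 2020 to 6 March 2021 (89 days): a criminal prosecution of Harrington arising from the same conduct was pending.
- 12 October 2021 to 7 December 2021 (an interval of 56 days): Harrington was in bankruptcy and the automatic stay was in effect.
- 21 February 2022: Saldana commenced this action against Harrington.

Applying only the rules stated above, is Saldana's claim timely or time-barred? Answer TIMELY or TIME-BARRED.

TIMELY

The claim accrued on 13 August 2019 — the later of the 27 November 2017 act and the 13 August 2019 discovery.
Adding the 2 years base period to 13 August 2019 gives a deadline of 13 August 2021, before any tolling.
Because the emergency suspension of filing deadlines ran from 31 March 2020 to 31 August 2020, the deadline is extended by 153 days to 13 January 2022.
The period was tolled for 56 days by the automatic bankruptcy stay (12 October 2021 to 7 December 2021), pushing the deadline to 10 March 2022.
Although a criminal prosecution ran from 7 December 2020 to 6 March 2021, the stated rules do not make that a tolling event, so it is disregarded.
Saldana filed on 21 February 2022, before the 10 March 2022 deadline, so the action is timely.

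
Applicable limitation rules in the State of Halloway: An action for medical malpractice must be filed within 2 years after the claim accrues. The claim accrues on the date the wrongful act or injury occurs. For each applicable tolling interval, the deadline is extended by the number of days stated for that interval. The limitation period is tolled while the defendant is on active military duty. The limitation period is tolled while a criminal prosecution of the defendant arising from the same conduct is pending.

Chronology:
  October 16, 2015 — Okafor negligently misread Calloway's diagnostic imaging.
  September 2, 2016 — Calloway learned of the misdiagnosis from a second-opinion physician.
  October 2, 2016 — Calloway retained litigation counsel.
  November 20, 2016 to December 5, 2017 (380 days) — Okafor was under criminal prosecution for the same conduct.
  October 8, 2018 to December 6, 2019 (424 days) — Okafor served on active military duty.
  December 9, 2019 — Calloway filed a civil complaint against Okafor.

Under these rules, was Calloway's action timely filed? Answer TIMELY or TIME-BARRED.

The claim accrued on October 16, 2015, when the wrongful act occurred; under the stated occurrence rule the September 2, 2016 discovery does not delay accrual.
2 years from October 16, 2015 is October 16, 2017.
The pending criminal prosecution from November 20, 2016 to December 5, 2017 tolled the period for 380 days, extending the deadline to October 31, 2018.
Because the defendant's active military service ran from October 8, 2018 to December 6, 2019, the deadline is extended by 424 days to December 29, 2019.
None of the other events listed affects the running of the period under the stated rules.
Calloway filed on December 9, 2019, before the December 29, 2019 deadline, so the action is timely.

TIMELY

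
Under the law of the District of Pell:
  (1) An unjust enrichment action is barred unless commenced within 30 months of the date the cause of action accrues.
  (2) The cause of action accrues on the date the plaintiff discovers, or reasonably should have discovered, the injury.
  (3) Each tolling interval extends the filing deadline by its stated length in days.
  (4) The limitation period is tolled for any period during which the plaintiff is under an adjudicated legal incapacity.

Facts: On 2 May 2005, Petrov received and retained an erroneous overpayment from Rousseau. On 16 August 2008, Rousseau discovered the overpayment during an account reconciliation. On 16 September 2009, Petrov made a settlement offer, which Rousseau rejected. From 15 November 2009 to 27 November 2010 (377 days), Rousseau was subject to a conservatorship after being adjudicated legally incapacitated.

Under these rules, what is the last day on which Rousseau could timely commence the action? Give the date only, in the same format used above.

28 February 2012

Under the discovery rule, the claim accrued on 16 August 2008, when Rousseau discovered the injury — not on the 2 May 2005 date of the underlying act.
The untolled deadline — 30 months after 16 August 2008 — is 16 February 2011.
The plaintiff's legal incapacity from 15 November 2009 to 27 November 2010 tolled the period for 377 days, extending the deadline to 28 February 2012.
Nothing else in the chronology tolls or restarts the period.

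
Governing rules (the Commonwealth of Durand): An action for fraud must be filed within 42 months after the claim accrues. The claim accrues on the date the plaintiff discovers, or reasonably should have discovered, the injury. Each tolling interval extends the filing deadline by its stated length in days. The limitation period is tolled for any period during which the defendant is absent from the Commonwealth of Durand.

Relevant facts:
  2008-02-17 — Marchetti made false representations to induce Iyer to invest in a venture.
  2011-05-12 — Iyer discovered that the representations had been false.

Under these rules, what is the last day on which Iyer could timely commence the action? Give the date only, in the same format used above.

2014-11-12

Accrual is tied to discovery, so the period began on 2011-05-12 rather than on 2008-02-17 when the act occurred.
Adding the 42 months base period to 2011-05-12 gives a deadline of 2014-11-12, before any tolling.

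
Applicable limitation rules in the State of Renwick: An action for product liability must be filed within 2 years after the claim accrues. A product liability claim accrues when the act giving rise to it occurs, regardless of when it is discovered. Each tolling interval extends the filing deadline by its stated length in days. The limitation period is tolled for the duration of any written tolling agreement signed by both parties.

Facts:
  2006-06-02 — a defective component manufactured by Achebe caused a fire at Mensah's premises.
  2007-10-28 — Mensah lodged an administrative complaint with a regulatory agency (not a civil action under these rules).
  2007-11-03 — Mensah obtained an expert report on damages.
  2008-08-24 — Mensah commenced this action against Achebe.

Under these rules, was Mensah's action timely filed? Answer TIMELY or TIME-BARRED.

TIME-BARRED

The claim accrued on 2006-06-02, when the wrongful act occurred.
Adding the 2 years base period to 2006-06-02 gives a deadline of 2008-06-02, before any tolling.
None of the other events listed affects the running of the period under the stated rules.
Mensah filed on 2008-08-24, after the 2008-06-02 deadline, so the action is time-barred.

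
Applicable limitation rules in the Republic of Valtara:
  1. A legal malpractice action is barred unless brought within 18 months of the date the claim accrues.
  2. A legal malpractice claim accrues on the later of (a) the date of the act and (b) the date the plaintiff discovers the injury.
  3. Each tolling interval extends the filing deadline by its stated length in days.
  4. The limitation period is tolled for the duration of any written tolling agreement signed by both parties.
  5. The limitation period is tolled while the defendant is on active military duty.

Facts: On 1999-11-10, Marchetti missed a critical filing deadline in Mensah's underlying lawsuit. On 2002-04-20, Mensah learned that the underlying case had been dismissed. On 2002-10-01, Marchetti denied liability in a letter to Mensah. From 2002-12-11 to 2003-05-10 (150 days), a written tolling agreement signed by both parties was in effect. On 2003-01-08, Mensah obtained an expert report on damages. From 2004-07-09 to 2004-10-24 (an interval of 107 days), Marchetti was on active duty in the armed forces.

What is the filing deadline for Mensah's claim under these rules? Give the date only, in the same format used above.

Because discovery on 2002-04-20 post-dates the 1999-11-10 act, accrual under the later-of rule falls on 2002-04-20.
Adding the 18 months base period to 2002-04-20 gives a deadline of 2003-10-20, before any tolling.
The period was tolled for 150 days by the written tolling agreement (2002-12-11 to 2003-05-10), pushing the deadline to 2004-03-18.
The defendant's active military service from 2004-07-09 to 2004-10-24 began after the period had already run on 2004-03-18, so it has no tolling effect.
The other events in the timeline have no effect on the limitation period under the stated rules.

2004-03-18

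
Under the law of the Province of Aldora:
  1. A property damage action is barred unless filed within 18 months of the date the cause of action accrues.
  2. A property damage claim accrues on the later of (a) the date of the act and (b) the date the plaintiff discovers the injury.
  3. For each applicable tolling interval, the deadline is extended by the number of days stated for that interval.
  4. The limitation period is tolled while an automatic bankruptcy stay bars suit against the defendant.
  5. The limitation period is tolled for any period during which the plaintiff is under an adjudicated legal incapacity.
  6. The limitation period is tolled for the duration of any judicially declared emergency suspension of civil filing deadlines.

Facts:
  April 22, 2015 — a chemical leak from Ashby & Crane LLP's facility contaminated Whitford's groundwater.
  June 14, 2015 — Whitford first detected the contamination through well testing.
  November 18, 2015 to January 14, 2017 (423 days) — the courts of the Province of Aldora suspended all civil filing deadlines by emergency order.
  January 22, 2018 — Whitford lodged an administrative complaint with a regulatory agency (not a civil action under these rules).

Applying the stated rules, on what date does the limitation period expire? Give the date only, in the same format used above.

Taking the later of the act (April 22, 2015) and discovery (June 14, 2015), the claim accrued on June 14, 2015.
The untolled deadline — 18 months after June 14, 2015 — is December 14, 2016.
The period was tolled for 423 days by the emergency suspension of filing deadlines (November 18, 2015 to January 14, 2017), pushing the deadline to February 10, 2018.
None of the other events listed affects the running of the period under the stated rules.

February 10, 2018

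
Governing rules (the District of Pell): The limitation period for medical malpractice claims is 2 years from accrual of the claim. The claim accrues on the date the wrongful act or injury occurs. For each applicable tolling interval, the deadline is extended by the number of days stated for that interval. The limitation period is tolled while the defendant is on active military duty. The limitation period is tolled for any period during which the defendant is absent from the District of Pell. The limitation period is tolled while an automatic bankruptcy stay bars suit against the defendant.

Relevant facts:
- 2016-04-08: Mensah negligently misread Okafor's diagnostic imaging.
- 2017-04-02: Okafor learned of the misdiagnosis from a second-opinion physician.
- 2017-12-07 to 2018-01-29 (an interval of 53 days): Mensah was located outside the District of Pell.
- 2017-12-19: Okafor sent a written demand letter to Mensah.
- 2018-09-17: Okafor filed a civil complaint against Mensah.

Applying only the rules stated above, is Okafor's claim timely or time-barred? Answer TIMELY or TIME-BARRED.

TIME-BARRED

Accrual is governed by the date of the act, so the period began to run on 2016-04-08; the later discovery on 2017-04-02 is irrelevant under the stated rule.
Adding the 2 years base period to 2016-04-08 gives a deadline of 2018-04-08, before any tolling.
The period was tolled for 53 days by the defendant's absence from the jurisdiction (2017-12-07 to 2018-01-29), pushing the deadline to 2018-05-31.
None of the other events listed affects the running of the period under the stated rules.
Okafor filed on 2018-09-17, after the 2018-05-31 deadline, so the action is time-barred.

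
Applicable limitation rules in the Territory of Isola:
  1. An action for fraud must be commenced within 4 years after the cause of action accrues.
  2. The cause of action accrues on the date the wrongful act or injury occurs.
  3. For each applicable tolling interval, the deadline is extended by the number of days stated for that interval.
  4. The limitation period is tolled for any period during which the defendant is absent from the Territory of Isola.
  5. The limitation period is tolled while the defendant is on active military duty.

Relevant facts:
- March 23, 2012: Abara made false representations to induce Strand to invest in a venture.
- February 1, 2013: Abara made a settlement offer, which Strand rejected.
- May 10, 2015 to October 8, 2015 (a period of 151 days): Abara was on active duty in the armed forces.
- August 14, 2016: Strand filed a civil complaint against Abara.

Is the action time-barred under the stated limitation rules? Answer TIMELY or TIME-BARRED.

The claim accrued on March 23, 2012, when the wrongful act occurred.
4 years from March 23, 2012 is March 23, 2016.
The defendant's active military service from May 10, 2015 to October 8, 2015 tolled the period for 151 days, extending the deadline to August 21, 2016.
Nothing else in the chronology tolls or restarts the period.
The August 14, 2016 filing precedes the August 21, 2016 deadline; the claim is timely.

TIMELY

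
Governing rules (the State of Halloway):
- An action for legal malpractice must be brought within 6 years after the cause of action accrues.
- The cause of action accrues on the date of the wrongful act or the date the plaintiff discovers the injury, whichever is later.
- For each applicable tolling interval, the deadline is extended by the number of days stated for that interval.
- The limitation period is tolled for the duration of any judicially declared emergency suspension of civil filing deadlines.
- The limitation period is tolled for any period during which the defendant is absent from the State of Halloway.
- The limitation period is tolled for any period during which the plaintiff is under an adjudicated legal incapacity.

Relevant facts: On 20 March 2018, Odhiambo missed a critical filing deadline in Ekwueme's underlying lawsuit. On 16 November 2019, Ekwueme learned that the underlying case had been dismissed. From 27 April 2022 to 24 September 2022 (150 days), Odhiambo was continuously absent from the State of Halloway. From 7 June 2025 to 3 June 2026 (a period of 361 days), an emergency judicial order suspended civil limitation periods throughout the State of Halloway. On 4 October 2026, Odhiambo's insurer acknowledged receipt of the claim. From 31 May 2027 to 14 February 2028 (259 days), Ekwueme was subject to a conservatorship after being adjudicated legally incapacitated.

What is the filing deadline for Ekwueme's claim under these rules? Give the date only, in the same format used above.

Because discovery on 16 November 2019 post-dates the 20 March 2018 act, accrual under the later-of rule falls on 16 November 2019.
6 years from 16 November 2019 is 16 November 2025.
The defendant's absence from the jurisdiction from 27 April 2022 to 24 September 2022 tolled the period for 150 days, extending the deadline to 15 April 2026.
The emergency suspension of filing deadlines from 7 June 2025 to 3 June 2026 tolled the period for 361 days, extending the deadline to 11 April 2027.
The plaintiff's legal incapacity from 31 May 2027 to 14 February 2028 began after the period had already run on 11 April 2027, so it has no tolling effect.
None of the other events listed affects the running of the period under the stated rules.

11 April 2027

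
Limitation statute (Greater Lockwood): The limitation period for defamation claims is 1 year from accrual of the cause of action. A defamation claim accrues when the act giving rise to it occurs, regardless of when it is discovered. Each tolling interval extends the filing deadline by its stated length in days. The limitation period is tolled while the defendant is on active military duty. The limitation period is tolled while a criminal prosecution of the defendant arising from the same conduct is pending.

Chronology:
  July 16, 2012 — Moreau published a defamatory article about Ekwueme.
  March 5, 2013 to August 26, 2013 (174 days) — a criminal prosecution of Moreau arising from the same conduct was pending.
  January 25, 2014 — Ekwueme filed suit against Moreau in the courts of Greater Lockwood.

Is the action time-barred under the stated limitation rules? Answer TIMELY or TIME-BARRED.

TIME-BARRED

The cause of action accrued on July 16, 2012, the date of the act.
1 year from July 16, 2012 is July 16, 2013.
The pending criminal prosecution from March 5, 2013 to August 26, 2013 tolled the period for 174 days, extending the deadline to January 6, 2014.
Filing on January 25, 2014 missed the January 6, 2014 deadline — the action is time-barred.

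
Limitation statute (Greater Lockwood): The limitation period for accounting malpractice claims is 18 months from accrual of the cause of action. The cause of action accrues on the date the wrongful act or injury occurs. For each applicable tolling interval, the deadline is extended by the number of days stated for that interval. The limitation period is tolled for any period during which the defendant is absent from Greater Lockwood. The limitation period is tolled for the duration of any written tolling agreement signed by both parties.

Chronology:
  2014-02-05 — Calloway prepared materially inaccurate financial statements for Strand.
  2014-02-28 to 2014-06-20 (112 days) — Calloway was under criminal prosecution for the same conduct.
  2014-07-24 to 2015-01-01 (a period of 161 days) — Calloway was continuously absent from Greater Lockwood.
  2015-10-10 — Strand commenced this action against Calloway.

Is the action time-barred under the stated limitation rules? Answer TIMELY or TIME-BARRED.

The claim accrued on 2014-02-05, when the wrongful act occurred.
18 months from 2014-02-05 is 2015-08-05.
The defendant's absence from the jurisdiction from 2014-07-24 to 2015-01-01 tolled the period for 161 days, extending the deadline to 2016-01-13.
No stated provision tolls the period for a criminal prosecution, so the interval from 2014-02-28 to 2014-06-20 has no effect on the deadline.
Strand filed on 2015-10-10, before the 2016-01-13 deadline, so the action is timely.

TIMELY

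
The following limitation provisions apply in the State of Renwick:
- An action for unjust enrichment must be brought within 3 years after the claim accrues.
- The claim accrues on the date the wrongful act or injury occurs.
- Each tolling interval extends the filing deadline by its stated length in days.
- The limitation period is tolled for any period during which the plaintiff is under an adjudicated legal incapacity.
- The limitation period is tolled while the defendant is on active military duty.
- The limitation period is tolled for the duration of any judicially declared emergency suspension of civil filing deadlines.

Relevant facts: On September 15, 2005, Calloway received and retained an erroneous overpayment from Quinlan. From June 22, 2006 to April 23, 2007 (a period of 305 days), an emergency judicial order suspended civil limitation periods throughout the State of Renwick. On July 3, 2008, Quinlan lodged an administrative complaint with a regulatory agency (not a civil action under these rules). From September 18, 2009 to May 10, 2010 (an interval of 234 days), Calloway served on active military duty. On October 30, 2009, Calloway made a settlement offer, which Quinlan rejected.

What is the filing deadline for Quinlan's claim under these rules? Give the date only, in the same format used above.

The claim accrued on September 15, 2005, the date of the act.
Adding the 3 years base period to September 15, 2005 gives a deadline of September 15, 2008, before any tolling.
Because the emergency suspension of filing deadlines ran from June 22, 2006 to April 23, 2007, the deadline is extended by 305 days to July 17, 2009.
By the time the defendant's active military service began on September 18, 2009, the limitation period had already expired on July 17, 2009; that interval cannot revive it.
The other events in the timeline have no effect on the limitation period under the stated rules.

July 17, 2009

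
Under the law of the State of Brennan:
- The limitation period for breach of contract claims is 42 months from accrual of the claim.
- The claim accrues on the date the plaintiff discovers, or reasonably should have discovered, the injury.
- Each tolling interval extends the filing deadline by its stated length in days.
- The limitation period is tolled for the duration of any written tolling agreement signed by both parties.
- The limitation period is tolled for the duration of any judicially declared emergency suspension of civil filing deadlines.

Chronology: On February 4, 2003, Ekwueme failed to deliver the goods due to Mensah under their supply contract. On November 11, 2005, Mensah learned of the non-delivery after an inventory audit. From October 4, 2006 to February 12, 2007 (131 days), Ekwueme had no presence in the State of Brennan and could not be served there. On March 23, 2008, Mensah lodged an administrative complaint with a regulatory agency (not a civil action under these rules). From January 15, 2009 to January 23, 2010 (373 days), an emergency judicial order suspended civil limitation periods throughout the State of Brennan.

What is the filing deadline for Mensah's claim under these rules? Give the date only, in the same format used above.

May 19, 2010

The claim did not accrue until Mensah discovered the injury on November 11, 2005; the February 4, 2003 act date does not start the clock under the stated rule.
The untolled deadline — 42 months after November 11, 2005 — is May 11, 2009.
Because the emergency suspension of filing deadlines ran from January 15, 2009 to January 23, 2010, the deadline is extended by 373 days to May 19, 2010.
No stated provision tolls the period for the defendant's absence, so the interval from October 4, 2006 to February 12, 2007 has no effect on the deadline.
Nothing else in the chronology tolls or restarts the period.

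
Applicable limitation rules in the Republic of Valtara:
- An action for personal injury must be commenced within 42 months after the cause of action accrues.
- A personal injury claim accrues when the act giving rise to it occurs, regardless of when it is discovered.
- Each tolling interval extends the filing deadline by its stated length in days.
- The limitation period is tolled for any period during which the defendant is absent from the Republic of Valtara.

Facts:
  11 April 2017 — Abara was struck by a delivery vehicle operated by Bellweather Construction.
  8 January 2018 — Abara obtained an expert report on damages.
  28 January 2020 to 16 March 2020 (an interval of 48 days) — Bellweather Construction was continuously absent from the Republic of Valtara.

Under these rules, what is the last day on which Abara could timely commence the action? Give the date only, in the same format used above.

The limitation period began to run on 11 April 2017.
The untolled deadline — 42 months after 11 April 2017 — is 11 October 2020.
Because the defendant's absence from the jurisdiction ran from 28 January 2020 to 16 March 2020, the deadline is extended by 48 days to 28 November 2020.
The other events in the timeline have no effect on the limitation period under the stated rules.

28 November 2020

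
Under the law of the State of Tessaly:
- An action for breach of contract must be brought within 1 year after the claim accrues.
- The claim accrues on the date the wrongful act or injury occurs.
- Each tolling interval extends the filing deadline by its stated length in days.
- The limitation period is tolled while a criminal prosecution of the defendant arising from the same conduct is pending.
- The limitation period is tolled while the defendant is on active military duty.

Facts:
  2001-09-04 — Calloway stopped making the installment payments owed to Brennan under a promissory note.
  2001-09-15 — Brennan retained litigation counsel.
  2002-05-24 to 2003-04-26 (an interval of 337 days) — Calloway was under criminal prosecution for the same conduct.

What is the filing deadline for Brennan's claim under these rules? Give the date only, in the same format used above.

2003-08-07

The claim accrued on 2001-09-04, when the wrongful act occurred.
1 year from 2001-09-04 is 2002-09-04.
The period was tolled for 337 days by the pending criminal prosecution (2002-05-24 to 2003-04-26), pushing the deadline to 2003-08-07.
None of the other events listed affects the running of the period under the stated rules.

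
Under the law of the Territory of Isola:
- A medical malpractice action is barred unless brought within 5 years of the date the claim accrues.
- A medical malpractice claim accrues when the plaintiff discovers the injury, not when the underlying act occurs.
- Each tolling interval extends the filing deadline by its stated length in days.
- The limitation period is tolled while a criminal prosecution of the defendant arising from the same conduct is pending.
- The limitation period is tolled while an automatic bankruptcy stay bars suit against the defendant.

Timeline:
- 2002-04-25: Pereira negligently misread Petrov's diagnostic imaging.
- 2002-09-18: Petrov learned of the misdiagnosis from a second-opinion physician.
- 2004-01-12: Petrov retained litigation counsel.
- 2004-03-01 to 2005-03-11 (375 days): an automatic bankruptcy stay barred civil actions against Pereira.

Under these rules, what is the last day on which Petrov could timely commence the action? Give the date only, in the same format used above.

Accrual is tied to discovery, so the period began on 2002-09-18 rather than on 2002-04-25 when the act occurred.
5 years from 2002-09-18 is 2007-09-18.
The period was tolled for 375 days by the automatic bankruptcy stay (2004-03-01 to 2005-03-11), pushing the deadline to 2008-09-27.
The other events in the timeline have no effect on the limitation period under the stated rules.

2008-09-27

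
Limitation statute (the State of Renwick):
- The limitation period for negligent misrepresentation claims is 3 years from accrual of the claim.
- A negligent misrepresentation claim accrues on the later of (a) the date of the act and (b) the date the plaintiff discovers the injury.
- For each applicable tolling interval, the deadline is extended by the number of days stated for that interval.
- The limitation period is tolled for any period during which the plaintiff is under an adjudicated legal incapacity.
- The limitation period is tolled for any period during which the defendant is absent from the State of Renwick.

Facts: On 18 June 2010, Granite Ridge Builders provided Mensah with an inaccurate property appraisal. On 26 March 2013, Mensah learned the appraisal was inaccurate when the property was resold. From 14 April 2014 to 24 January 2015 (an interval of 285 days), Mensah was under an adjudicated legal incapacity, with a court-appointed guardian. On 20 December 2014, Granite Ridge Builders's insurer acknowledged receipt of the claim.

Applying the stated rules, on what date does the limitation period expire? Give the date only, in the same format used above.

5 January 2017

Taking the later of the act (18 June 2010) and discovery (26 March 2013), the claim accrued on 26 March 2013.
3 years from 26 March 2013 is 26 March 2016.
The period was tolled for 285 days by the plaintiff's legal incapacity (14 April 2014 to 24 January 2015), pushing the deadline to 5 January 2017.
The other events in the timeline have no effect on the limitation period under the stated rules.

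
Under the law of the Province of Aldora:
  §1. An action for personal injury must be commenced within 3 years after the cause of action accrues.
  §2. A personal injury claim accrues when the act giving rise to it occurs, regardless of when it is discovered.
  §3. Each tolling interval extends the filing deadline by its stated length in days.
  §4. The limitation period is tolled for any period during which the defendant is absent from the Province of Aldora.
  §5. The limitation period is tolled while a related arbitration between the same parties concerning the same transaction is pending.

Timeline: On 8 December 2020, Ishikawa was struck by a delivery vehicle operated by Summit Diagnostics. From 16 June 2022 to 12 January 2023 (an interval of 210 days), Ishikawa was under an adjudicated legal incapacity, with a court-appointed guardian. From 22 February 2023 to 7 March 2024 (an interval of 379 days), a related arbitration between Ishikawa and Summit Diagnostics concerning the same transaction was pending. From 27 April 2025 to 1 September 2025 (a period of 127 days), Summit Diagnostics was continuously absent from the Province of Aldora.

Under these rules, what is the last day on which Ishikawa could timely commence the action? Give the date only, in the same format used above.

The limitation period began to run on 8 December 2020.
3 years from 8 December 2020 is 8 December 2023.
Because the pending related arbitration ran from 22 February 2023 to 7 March 2024, the deadline is extended by 379 days to 21 December 2024.
By the time the defendant's absence from the jurisdiction began on 27 April 2025, the limitation period had already expired on 21 December 2024; that interval cannot revive it.
The plaintiff's legal incapacity from 16 June 2022 to 12 January 2023 does not toll the period, because no stated rule makes the plaintiff's incapacity a tolling event.

21 December 2024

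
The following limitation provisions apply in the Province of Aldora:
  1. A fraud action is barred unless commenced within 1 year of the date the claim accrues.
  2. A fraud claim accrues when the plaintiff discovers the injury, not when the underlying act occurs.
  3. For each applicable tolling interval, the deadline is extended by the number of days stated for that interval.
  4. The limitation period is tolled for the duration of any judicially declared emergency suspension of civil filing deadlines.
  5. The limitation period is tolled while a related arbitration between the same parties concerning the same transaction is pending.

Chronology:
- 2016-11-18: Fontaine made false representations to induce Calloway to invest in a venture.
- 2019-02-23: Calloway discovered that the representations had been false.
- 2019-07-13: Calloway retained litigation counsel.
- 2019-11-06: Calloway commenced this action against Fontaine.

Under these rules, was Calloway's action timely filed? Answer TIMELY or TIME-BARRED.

The claim did not accrue until Calloway discovered the injury on 2019-02-23; the 2016-11-18 act date does not start the clock under the stated rule.
1 year from 2019-02-23 is 2020-02-23.
The other events in the timeline have no effect on the limitation period under the stated rules.
Calloway filed on 2019-11-06, before the 2020-02-23 deadline, so the action is timely.

TIMELY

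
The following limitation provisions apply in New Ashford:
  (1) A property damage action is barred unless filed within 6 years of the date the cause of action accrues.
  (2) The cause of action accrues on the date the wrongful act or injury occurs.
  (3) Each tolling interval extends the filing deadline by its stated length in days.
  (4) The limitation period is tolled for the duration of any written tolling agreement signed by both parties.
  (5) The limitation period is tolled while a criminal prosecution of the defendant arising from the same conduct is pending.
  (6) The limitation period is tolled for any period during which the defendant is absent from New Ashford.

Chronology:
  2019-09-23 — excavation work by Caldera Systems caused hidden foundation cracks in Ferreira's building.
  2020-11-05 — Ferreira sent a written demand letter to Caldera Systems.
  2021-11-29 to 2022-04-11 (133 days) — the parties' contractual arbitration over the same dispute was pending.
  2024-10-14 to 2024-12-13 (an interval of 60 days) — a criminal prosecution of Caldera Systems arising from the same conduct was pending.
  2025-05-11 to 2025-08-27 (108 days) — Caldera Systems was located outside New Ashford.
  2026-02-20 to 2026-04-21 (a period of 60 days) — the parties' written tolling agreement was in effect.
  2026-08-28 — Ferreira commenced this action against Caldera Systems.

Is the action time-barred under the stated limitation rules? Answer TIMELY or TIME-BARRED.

TIME-BARRED

The claim accrued on 2019-09-23, when the wrongful act occurred.
Adding the 6 years base period to 2019-09-23 gives a deadline of 2025-09-23, before any tolling.
The period was tolled for 60 days by the pending criminal prosecution (2024-10-14 to 2024-12-13), pushing the deadline to 2025-11-22.
The period was tolled for 108 days by the defendant's absence from the jurisdiction (2025-05-11 to 2025-08-27), pushing the deadline to 2026-03-10.
The period was tolled for 60 days by the written tolling agreement (2026-02-20 to 2026-04-21), pushing the deadline to 2026-05-09.
Although a pending arbitration ran from 2021-11-29 to 2022-04-11, the stated rules do not make that a tolling event, so it is disregarded.
None of the other events listed affects the running of the period under the stated rules.
Ferreira filed on 2026-08-28, after the 2026-05-09 deadline, so the action is time-barred.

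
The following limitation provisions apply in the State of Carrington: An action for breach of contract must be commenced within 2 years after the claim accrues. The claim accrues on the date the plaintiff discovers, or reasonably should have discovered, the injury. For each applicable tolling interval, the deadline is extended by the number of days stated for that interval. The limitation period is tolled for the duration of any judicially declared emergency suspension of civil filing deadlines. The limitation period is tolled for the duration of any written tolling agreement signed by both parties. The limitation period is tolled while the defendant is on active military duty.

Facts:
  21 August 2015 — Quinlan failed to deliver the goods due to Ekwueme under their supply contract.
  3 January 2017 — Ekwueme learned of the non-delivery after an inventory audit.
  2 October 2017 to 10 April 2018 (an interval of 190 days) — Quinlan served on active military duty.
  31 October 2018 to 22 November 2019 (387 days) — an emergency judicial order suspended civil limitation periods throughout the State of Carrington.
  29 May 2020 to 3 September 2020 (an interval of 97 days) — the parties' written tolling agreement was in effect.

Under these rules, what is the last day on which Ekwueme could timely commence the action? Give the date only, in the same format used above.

7 November 2020

Under the discovery rule, the claim accrued on 3 January 2017, when Ekwueme discovered the injury — not on the 21 August 2015 date of the underlying act.
2 years from 3 January 2017 is 3 January 2019.
The defendant's active military service from 2 October 2017 to 10 April 2018 tolled the period for 190 days, extending the deadline to 12 July 2019.
The period was tolled for 387 days by the emergency suspension of filing deadlines (31 October 2018 to 22 November 2019), pushing the deadline to 2 August 2020.
Because the written tolling agreement ran from 29 May 2020 to 3 September 2020, the deadline is extended by 97 days to 7 November 2020.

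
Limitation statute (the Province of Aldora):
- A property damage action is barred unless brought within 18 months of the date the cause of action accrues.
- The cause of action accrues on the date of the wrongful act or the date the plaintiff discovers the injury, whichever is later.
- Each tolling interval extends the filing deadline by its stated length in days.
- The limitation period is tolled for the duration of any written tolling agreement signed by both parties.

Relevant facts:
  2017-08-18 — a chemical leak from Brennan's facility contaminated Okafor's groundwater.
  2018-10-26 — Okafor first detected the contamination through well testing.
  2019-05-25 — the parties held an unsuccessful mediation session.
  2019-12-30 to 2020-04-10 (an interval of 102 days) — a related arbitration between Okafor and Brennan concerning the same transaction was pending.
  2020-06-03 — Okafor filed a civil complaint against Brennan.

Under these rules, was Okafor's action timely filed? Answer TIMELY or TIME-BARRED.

TIME-BARRED

The claim accrued on 2018-10-26 — the later of the 2017-08-18 act and the 2018-10-26 discovery.
Adding the 18 months base period to 2018-10-26 gives a deadline of 2020-04-26, before any tolling.
Although a pending arbitration ran from 2019-12-30 to 2020-04-10, the stated rules do not make that a tolling event, so it is disregarded.
None of the other events listed affects the running of the period under the stated rules.
Okafor filed on 2020-06-03, after the 2020-04-26 deadline, so the action is time-barred.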